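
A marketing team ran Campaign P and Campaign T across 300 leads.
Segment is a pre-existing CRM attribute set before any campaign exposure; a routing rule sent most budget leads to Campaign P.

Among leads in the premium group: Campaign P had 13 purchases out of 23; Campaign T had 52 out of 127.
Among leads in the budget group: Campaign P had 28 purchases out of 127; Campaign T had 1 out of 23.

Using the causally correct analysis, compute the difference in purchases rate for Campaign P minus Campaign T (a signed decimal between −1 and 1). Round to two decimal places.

+0.17

Campaign P is higher inside every customer segment stratum but Campaign T is higher in aggregate. Whether to stratify depends on how customer segment relates to the campaign.
Customer segment is set before the campaign has any effect — it is not caused by the campaign — and it independently drives the outcome. That makes it a confounder, so the causal comparison is within customer segment levels.
Adjusting over the population distribution of customer segment: 0.500·(0.565−0.409) + 0.500·(0.220−0.043) = +0.166.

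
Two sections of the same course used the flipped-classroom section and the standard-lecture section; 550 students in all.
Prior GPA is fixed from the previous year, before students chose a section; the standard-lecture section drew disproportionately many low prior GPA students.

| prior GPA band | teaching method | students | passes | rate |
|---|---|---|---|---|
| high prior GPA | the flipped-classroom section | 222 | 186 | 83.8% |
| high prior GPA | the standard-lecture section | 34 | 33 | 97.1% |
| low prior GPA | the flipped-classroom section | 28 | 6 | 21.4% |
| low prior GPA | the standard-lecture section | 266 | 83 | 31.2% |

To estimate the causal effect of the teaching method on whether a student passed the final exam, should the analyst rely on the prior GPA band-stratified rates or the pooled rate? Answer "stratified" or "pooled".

stratified

Prior GPA band is set before the teaching method has any effect — it is not caused by the teaching method — and it independently drives the outcome. That makes it a confounder, so the causal comparison is within prior GPA band levels.
Within each level — high prior GPA: 83.8% vs 97.1%; low prior GPA: 21.4% vs 31.2% — the standard-lecture section is higher every time.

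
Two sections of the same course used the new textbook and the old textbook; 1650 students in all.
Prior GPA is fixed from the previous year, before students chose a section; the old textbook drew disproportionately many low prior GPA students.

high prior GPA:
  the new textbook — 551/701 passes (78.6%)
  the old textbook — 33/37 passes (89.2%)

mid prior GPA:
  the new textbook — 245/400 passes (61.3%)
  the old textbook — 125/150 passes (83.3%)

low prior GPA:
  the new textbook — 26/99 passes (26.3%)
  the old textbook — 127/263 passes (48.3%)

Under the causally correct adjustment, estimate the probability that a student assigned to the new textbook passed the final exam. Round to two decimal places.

Nothing the teaching method does changes prior GPA band; the imbalance is an allocation artefact. With prior GPA band also predicting the outcome, the pooled figure is confounded, and the within-stratum comparison is the causal one.
Standardising the new textbook to the population prior GPA band mix: 0.447·551/701 + 0.333·245/400 + 0.219·26/99 = 0.613.

0.61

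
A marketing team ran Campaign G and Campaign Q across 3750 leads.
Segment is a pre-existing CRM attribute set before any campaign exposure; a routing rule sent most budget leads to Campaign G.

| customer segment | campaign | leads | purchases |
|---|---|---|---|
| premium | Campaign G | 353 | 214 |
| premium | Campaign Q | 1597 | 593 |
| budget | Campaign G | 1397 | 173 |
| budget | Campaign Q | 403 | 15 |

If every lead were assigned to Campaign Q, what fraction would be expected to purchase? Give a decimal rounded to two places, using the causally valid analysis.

The stratified and pooled comparisons disagree (Campaign G wins within each customer segment; Campaign Q wins overall), so the answer turns on the causal role of customer segment.
Since customer segment is a pre-existing factor (not a product of the campaign) and it affects the outcome on its own, it is a confounder. The stratified rates, not the pooled rate, identify the causal effect.
Standardising Campaign Q to the population customer segment mix: 0.520·593/1597 + 0.480·15/403 = 0.211.

0.21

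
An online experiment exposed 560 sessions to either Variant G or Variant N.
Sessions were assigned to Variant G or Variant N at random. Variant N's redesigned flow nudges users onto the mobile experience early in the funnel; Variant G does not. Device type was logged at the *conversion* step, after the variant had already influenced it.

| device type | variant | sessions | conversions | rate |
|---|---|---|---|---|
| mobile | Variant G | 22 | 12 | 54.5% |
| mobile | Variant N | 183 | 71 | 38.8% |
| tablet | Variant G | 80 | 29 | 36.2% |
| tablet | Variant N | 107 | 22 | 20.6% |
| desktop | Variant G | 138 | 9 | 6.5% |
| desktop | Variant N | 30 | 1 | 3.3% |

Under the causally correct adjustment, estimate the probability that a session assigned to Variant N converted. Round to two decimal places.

Because the variant influences device type, device type is a post-treatment mediator, not a confounder. Stratifying on it would bias the estimate; the causal effect is the crude pooled difference.
So P(outcome | do(Variant N)) is just the pooled rate for Variant N: 94/320 = 0.294.

0.29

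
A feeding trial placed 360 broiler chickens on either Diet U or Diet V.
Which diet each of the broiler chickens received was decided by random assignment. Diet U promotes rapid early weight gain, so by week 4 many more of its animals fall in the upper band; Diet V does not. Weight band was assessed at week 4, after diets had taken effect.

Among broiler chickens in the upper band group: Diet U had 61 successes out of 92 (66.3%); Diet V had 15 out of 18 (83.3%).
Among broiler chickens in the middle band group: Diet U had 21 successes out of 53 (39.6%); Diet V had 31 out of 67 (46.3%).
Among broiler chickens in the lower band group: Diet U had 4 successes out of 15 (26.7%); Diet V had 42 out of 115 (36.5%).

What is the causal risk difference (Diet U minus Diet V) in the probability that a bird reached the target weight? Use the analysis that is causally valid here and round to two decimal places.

+0.10

Within every week-4 weight band level Diet V has the higher rate, yet pooled Diet U does — Simpson's reversal.
Stratifying would compare diets among broiler chickens the diets themselves sorted into week-4 weight band groups — a form of selection on an intermediate. The unconditioned pooled rates give the total causal effect.
The causal difference is the pooled difference: 0.537 − 0.440 = +0.098.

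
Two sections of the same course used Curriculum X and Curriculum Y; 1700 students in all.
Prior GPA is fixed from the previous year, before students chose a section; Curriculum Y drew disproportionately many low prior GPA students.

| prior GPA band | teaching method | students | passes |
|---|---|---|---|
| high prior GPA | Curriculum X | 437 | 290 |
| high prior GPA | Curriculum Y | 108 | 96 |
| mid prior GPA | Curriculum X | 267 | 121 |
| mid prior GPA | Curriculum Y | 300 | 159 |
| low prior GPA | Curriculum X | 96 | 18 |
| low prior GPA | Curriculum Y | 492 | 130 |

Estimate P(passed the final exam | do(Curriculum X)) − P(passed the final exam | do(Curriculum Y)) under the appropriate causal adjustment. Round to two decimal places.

-0.12

Prior GPA band satisfies the back-door criterion: it is not a descendant of the teaching method, and it blocks the spurious path from teaching method to outcome. Adjusting for it (i.e., using the within-prior GPA band rates) gives the causal effect.
Adjusting over the population distribution of prior GPA band: 0.321·(0.664−0.889) + 0.334·(0.453−0.530) + 0.346·(0.188−0.264) = -0.124.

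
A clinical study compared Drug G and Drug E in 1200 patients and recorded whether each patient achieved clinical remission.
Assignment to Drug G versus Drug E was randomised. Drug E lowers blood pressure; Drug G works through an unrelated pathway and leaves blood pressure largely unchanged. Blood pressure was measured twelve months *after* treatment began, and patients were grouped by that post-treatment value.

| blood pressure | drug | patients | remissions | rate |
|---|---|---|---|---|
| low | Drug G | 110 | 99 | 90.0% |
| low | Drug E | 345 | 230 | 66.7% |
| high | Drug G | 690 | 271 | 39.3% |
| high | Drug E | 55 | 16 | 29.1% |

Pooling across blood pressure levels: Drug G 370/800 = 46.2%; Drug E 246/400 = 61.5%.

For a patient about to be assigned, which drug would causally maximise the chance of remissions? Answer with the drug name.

Drug E

The distribution of blood pressure is itself part of what the drug does — it is an intermediate outcome. Holding it fixed would remove that part of the effect; the total effect is the pooled difference.
Pooled: Drug G 46.2% vs Drug E 61.5%; Drug E is higher overall.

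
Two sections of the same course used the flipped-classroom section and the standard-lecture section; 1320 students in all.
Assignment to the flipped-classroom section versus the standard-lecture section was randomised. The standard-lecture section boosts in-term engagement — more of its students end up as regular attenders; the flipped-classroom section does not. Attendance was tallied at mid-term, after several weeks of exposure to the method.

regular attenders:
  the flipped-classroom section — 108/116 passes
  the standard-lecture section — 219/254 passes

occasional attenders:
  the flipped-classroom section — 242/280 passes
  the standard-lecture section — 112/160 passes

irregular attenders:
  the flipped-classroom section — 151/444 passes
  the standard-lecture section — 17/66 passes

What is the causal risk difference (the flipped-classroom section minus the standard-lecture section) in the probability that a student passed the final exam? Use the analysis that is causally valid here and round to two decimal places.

-0.13

The mid-term attendance-specific comparison favours the flipped-classroom section throughout, but the pooled figures favour the standard-lecture section. The question is whether to condition on mid-term attendance.
Because the teaching method influences mid-term attendance, mid-term attendance is a post-treatment mediator, not a confounder. Stratifying on it would bias the estimate; the causal effect is the crude pooled difference.
The causal difference is the pooled difference: 0.596 − 0.725 = -0.129.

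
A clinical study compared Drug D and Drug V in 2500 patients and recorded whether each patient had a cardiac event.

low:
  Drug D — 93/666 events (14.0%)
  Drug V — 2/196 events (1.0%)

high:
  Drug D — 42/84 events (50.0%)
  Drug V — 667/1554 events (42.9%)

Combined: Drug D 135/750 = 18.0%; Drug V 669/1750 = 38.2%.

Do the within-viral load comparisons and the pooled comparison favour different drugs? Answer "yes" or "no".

yes

Within each viral load level (low 14.0% vs 1.0%; high 50.0% vs 42.9%), Drug V has the lower rate every time. Pooled: 18.0% vs 38.2% — Drug D has the lower rate overall. The two comparisons disagree.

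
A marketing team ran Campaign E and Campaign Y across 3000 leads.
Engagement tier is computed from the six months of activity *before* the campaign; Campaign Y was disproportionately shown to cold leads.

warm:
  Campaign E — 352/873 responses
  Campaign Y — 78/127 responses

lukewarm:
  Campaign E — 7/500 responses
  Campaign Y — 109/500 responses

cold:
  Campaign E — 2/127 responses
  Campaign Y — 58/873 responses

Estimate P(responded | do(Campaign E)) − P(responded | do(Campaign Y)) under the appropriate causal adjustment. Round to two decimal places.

Within every engagement tier level Campaign Y has the higher rate, yet pooled Campaign E does — Simpson's reversal.
The imbalance in engagement tier arose from how leads were allocated, not from anything the campaign did; and engagement tier independently affects the outcome. The pooled gap is confounded — condition on engagement tier.
Adjusting over the population distribution of engagement tier: 0.333·(0.403−0.614) + 0.333·(0.014−0.218) + 0.333·(0.016−0.066) = -0.155.

-0.16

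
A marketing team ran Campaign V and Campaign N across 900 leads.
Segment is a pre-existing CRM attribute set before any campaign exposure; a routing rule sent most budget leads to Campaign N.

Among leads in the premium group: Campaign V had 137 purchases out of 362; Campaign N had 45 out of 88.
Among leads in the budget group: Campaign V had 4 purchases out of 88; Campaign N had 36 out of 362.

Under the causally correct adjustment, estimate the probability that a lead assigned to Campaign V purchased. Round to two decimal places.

Within every customer segment level Campaign N has the higher rate, yet pooled Campaign V does — Simpson's reversal.
Customer segment is set before the campaign has any effect — it is not caused by the campaign — and it independently drives the outcome. That makes it a confounder, so the causal comparison is within customer segment levels.
Standardising Campaign V to the population customer segment mix: 0.500·137/362 + 0.500·4/88 = 0.212.

0.21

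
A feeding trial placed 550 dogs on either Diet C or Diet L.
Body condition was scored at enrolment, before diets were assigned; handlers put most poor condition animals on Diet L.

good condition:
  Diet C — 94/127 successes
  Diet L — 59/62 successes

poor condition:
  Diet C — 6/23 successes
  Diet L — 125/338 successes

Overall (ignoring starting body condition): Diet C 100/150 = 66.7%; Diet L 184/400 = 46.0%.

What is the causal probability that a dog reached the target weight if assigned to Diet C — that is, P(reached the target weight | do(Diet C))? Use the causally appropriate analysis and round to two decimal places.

Since starting body condition is a pre-existing factor (not a product of the diet) and it affects the outcome on its own, it is a confounder. The stratified rates, not the pooled rate, identify the causal effect.
Standardising Diet C to the population starting body condition mix: 0.344·94/127 + 0.656·6/23 = 0.426.

0.43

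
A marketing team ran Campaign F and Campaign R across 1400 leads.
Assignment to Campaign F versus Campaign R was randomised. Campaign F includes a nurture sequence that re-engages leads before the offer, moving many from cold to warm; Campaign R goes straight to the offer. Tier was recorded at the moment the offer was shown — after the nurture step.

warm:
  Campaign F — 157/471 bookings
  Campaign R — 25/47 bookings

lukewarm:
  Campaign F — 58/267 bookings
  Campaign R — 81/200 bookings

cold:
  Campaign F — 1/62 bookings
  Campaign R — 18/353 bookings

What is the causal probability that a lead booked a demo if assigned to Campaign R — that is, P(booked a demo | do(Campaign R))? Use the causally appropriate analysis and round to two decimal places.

The distribution of engagement tier is itself part of what the campaign does — it is an intermediate outcome. Holding it fixed would remove that part of the effect; the total effect is the pooled difference.
So P(outcome | do(Campaign R)) is just the pooled rate for Campaign R: 124/600 = 0.207.

0.21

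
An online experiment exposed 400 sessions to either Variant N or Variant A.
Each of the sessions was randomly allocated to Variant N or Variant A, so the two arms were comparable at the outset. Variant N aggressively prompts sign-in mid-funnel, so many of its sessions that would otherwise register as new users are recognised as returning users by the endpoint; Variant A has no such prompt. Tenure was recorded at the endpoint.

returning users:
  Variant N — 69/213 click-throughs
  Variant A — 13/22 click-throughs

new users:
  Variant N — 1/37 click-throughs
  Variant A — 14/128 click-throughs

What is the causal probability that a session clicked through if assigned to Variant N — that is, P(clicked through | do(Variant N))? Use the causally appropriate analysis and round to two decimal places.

0.28

User tenure is downstream of the variant. One should not condition on a consequence of treatment, so the overall rates are the right comparison.
So P(outcome | do(Variant N)) is just the pooled rate for Variant N: 70/250 = 0.280.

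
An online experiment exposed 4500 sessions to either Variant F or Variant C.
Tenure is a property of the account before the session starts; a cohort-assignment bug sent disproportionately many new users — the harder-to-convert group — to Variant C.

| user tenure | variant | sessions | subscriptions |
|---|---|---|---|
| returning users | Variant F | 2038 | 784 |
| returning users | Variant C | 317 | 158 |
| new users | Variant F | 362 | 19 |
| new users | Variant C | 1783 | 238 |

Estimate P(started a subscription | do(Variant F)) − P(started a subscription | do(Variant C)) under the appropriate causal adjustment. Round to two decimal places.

-0.10

Since user tenure is a pre-existing factor (not a product of the variant) and it affects the outcome on its own, it is a confounder. The stratified rates, not the pooled rate, identify the causal effect.
Adjusting over the population distribution of user tenure: 0.523·(0.385−0.498) + 0.477·(0.052−0.133) = -0.098.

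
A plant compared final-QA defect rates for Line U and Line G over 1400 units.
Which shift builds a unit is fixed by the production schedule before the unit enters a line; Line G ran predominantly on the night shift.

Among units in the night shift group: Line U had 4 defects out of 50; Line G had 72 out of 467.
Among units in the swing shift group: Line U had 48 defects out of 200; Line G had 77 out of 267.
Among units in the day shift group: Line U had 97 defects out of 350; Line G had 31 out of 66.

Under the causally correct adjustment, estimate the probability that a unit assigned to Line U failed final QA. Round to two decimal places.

Nothing the line does changes shift; the imbalance is an allocation artefact. With shift also predicting the outcome, the pooled figure is confounded, and the within-stratum comparison is the causal one.
Standardising Line U to the population shift mix: 0.369·4/50 + 0.334·48/200 + 0.297·97/350 = 0.192.

0.19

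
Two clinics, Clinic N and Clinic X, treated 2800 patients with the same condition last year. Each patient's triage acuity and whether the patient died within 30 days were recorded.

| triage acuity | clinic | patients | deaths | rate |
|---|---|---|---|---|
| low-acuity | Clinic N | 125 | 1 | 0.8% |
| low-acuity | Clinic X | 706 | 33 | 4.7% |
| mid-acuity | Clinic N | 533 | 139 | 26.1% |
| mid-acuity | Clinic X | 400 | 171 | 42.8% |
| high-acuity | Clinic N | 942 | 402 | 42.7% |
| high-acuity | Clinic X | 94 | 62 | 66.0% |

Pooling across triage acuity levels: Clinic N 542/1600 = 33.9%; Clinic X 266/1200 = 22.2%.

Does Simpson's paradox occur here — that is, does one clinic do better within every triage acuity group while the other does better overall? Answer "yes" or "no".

yes

Within each triage acuity level (low-acuity 0.8% vs 4.7%; mid-acuity 26.1% vs 42.8%; high-acuity 42.7% vs 66.0%), Clinic N has the lower rate every time. Pooled: 33.9% vs 22.2% — Clinic X has the lower rate overall. The two comparisons disagree.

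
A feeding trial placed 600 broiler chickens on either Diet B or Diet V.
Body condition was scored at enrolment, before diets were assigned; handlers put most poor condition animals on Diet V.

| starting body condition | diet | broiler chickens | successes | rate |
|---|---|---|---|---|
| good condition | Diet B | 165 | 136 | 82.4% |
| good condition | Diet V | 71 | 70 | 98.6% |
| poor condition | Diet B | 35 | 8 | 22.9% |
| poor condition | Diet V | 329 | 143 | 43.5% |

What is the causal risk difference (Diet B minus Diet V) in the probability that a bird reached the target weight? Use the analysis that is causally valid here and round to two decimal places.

The stratified and pooled comparisons disagree (Diet V wins within each starting body condition; Diet B wins overall), so the answer turns on the causal role of starting body condition.
Since starting body condition is a pre-existing factor (not a product of the diet) and it affects the outcome on its own, it is a confounder. The stratified rates, not the pooled rate, identify the causal effect.
Adjusting over the population distribution of starting body condition: 0.393·(0.824−0.986) + 0.607·(0.229−0.435) = -0.189.

-0.19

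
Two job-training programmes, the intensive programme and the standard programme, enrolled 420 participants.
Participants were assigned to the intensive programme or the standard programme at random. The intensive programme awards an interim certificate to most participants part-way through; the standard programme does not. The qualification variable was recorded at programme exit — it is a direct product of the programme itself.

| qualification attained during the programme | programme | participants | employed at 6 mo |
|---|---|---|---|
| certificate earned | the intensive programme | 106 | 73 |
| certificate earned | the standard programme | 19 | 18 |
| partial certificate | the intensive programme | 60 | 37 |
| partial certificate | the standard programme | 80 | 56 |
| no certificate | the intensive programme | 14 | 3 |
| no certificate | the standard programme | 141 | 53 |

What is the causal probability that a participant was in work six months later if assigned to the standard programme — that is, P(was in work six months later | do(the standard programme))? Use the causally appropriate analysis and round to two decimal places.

Because the programme influences qualification attained during the programme, qualification attained during the programme is a post-treatment mediator, not a confounder. Stratifying on it would bias the estimate; the causal effect is the crude pooled difference.
So P(outcome | do(the standard programme)) is just the pooled rate for the standard programme: 127/240 = 0.529.

0.53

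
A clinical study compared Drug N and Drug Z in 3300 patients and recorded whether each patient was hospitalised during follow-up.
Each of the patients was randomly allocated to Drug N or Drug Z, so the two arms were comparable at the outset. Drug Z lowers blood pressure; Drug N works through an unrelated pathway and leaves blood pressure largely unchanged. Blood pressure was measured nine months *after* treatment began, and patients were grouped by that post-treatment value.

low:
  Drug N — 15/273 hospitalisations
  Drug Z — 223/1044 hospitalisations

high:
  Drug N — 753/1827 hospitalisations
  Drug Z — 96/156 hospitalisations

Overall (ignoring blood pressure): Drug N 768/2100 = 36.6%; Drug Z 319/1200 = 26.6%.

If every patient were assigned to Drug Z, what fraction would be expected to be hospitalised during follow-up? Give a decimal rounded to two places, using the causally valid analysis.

The blood pressure-specific comparison favours Drug N throughout, but the pooled figures favour Drug Z. The question is whether to condition on blood pressure.
Stratifying would compare drugs among patients the drugs themselves sorted into blood pressure groups — a form of selection on an intermediate. The unconditioned pooled rates give the total causal effect.
So P(outcome | do(Drug Z)) is just the pooled rate for Drug Z: 319/1200 = 0.266.

0.27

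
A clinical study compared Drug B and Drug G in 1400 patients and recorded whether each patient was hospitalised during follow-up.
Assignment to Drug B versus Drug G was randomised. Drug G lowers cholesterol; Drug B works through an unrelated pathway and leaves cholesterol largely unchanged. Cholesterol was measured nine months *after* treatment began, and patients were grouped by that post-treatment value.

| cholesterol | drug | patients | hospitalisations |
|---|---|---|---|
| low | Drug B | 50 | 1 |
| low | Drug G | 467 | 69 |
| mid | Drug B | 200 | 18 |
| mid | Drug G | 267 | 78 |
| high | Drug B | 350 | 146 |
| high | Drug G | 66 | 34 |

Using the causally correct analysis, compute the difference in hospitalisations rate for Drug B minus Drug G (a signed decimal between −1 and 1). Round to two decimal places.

Within every cholesterol level Drug B has the lower rate, yet pooled Drug G does — Simpson's reversal.
Because the drug influences cholesterol, cholesterol is a post-treatment mediator, not a confounder. Stratifying on it would bias the estimate; the causal effect is the crude pooled difference.
The causal difference is the pooled difference: 0.275 − 0.226 = +0.049.

+0.05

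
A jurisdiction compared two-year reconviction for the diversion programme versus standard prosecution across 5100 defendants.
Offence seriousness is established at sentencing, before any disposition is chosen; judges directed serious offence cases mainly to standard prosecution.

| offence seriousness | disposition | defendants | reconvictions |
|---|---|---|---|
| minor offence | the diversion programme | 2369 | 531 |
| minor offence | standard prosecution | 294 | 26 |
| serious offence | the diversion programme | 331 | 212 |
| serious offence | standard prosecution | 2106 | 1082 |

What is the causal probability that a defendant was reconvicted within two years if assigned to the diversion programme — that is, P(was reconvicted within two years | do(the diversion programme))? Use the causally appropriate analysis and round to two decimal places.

0.42

The imbalance in offence seriousness arose from how defendants were allocated, not from anything the disposition did; and offence seriousness independently affects the outcome. The pooled gap is confounded — condition on offence seriousness.
Standardising the diversion programme to the population offence seriousness mix: 0.522·531/2369 + 0.478·212/331 = 0.423.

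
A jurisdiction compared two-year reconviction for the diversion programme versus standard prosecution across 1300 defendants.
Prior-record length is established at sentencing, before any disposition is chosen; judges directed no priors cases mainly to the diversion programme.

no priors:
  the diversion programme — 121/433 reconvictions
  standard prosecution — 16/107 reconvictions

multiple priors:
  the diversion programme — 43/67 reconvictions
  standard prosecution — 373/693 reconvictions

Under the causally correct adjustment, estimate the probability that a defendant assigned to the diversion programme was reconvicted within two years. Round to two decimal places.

Within every prior-record length level standard prosecution has the lower rate, yet pooled the diversion programme does — Simpson's reversal.
Prior-record length differs across dispositions for reasons unrelated to any effect of the disposition itself, and it separately predicts the outcome — a classic confounder. We must compare within prior-record length levels.
Standardising the diversion programme to the population prior-record length mix: 0.415·121/433 + 0.585·43/67 = 0.491.

0.49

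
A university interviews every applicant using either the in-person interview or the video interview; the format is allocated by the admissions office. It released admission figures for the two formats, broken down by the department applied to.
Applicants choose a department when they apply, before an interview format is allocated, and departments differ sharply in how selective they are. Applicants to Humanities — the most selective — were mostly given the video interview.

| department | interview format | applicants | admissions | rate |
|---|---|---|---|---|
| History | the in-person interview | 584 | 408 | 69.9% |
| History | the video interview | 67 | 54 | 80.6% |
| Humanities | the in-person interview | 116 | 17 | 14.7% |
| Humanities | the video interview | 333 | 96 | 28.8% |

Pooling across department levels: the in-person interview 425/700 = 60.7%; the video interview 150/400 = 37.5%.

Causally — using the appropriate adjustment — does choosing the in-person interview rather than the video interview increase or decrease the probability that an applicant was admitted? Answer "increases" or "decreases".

Department differs across interview formats for reasons unrelated to any effect of the interview format itself, and it separately predicts the outcome — a classic confounder. We must compare within department levels.
Within each level — History: 69.9% vs 80.6%; Humanities: 14.7% vs 28.8% — the video interview is higher every time.

decreases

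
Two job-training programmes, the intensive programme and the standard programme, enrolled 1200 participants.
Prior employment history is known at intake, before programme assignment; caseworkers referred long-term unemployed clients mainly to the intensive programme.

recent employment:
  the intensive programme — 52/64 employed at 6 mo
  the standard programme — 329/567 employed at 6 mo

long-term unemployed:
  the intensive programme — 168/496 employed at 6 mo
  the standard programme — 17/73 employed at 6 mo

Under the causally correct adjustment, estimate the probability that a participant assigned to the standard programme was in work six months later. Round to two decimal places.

0.42

Within every prior employment history level the intensive programme has the higher rate, yet pooled the standard programme does — Simpson's reversal.
Here prior employment history is a common cause — it drives both which programme a case falls under and the outcome. The crude comparison mixes populations; the stratum-specific rates are the causally relevant ones.
Standardising the standard programme to the population prior employment history mix: 0.526·329/567 + 0.474·17/73 = 0.416.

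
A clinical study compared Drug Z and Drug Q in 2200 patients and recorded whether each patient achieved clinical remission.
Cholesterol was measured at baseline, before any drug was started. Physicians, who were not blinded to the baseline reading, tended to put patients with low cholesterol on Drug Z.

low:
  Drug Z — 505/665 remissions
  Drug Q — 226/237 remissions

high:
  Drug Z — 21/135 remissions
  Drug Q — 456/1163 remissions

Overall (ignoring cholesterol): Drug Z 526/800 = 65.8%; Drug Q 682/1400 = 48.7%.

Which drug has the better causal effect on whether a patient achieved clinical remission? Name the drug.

Drug Q

Here cholesterol is a common cause — it drives both which drug a case falls under and the outcome. The crude comparison mixes populations; the stratum-specific rates are the causally relevant ones.
Within each level — low: 75.9% vs 95.4%; high: 15.6% vs 39.2% — Drug Q is higher every time.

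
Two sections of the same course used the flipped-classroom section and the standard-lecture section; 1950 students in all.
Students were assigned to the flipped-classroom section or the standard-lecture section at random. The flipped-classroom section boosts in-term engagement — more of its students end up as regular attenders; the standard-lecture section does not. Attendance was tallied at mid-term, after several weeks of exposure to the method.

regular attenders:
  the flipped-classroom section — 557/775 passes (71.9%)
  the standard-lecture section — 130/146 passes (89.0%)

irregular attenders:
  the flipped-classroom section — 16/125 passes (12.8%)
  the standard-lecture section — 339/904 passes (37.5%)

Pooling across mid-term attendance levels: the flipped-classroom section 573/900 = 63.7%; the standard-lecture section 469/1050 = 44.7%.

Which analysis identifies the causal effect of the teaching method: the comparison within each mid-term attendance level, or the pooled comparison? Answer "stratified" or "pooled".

pooled

Mid-term attendance lies on the pathway teaching method → mid-term attendance → outcome, so adjusting for it blocks the indirect effect. For the total causal effect of teaching method, use the unadjusted pooled rates.
Pooled: the flipped-classroom section 63.7% vs the standard-lecture section 44.7%; the flipped-classroom section is higher overall.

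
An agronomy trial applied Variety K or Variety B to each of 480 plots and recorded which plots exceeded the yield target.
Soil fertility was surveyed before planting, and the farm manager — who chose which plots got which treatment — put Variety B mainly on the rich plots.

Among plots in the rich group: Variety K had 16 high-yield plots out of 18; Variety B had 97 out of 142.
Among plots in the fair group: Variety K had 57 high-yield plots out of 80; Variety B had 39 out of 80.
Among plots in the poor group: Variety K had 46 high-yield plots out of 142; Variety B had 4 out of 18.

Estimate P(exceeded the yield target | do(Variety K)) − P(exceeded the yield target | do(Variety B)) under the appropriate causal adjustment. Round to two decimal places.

Here soil fertility is a common cause — it drives both which variety a case falls under and the outcome. The crude comparison mixes populations; the stratum-specific rates are the causally relevant ones.
Adjusting over the population distribution of soil fertility: 0.333·(0.889−0.683) + 0.333·(0.713−0.487) + 0.333·(0.324−0.222) = +0.178.

+0.18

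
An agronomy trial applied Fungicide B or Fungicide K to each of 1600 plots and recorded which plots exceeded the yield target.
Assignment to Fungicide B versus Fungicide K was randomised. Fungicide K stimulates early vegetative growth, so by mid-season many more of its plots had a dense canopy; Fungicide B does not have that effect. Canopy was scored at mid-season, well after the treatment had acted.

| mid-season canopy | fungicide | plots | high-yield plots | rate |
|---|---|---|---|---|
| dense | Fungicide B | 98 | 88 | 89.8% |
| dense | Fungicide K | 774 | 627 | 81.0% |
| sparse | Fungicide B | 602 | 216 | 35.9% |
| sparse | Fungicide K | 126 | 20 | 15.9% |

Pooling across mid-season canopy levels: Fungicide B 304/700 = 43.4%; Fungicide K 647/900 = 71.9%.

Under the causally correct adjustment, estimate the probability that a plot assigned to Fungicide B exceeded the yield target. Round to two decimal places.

0.43

The stratified and pooled comparisons disagree (Fungicide B wins within each mid-season canopy; Fungicide K wins overall), so the answer turns on the causal role of mid-season canopy.
Mid-season canopy is recorded after the fungicide and is itself shifted by it — it sits on the causal path from fungicide to outcome. Conditioning on a mediator would strip out part of the effect we want; the pooled comparison gives the total causal effect.
So P(outcome | do(Fungicide B)) is just the pooled rate for Fungicide B: 304/700 = 0.434.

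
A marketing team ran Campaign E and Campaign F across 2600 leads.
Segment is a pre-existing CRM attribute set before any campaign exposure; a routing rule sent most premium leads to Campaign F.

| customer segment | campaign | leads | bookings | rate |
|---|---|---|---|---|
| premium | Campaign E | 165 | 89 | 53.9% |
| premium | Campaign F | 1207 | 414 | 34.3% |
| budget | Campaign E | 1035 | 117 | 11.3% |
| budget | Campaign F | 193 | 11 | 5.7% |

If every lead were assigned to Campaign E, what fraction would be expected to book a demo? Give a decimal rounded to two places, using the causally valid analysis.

Campaign E is higher inside every customer segment stratum but Campaign F is higher in aggregate. Whether to stratify depends on how customer segment relates to the campaign.
The imbalance in customer segment arose from how leads were allocated, not from anything the campaign did; and customer segment independently affects the outcome. The pooled gap is confounded — condition on customer segment.
Standardising Campaign E to the population customer segment mix: 0.528·89/165 + 0.472·117/1035 = 0.338.

0.34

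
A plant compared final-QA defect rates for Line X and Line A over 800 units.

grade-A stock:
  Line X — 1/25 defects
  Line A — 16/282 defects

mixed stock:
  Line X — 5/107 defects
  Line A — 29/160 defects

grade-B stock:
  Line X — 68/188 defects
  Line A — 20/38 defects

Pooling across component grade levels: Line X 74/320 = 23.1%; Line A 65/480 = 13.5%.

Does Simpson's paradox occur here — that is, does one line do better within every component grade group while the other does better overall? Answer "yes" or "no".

Within each component grade level (grade-A stock 4.0% vs 5.7%; mixed stock 4.7% vs 18.1%; grade-B stock 36.2% vs 52.6%), Line X has the lower rate every time. Pooled: 23.1% vs 13.5% — Line A has the lower rate overall. The two comparisons disagree.

yes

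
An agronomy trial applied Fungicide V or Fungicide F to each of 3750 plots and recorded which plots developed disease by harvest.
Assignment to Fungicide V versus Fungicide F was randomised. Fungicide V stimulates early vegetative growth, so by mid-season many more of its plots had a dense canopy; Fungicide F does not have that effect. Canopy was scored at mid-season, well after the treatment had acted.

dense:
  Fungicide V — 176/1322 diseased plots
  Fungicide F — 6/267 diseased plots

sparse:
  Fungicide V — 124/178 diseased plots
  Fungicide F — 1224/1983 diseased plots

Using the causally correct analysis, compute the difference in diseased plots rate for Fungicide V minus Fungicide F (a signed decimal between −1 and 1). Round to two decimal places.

-0.35

Fungicide F is lower inside every mid-season canopy stratum but Fungicide V is lower in aggregate. Whether to stratify depends on how mid-season canopy relates to the fungicide.
Mid-season canopy is recorded after the fungicide and is itself shifted by it — it sits on the causal path from fungicide to outcome. Conditioning on a mediator would strip out part of the effect we want; the pooled comparison gives the total causal effect.
The causal difference is the pooled difference: 0.200 − 0.547 = -0.347.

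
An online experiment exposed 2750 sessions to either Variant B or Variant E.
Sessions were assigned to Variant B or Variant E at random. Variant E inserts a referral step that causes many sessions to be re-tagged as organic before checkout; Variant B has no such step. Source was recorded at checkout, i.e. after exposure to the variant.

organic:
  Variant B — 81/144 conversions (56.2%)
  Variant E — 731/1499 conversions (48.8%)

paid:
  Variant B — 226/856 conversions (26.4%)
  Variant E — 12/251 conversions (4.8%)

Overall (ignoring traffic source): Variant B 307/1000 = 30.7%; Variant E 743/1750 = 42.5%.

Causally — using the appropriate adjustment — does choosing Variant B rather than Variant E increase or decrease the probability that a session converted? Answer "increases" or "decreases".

decreases

Traffic source is recorded after the variant and is itself shifted by it — it sits on the causal path from variant to outcome. Conditioning on a mediator would strip out part of the effect we want; the pooled comparison gives the total causal effect.
Pooled: Variant B 30.7% vs Variant E 42.5%; Variant E is higher overall.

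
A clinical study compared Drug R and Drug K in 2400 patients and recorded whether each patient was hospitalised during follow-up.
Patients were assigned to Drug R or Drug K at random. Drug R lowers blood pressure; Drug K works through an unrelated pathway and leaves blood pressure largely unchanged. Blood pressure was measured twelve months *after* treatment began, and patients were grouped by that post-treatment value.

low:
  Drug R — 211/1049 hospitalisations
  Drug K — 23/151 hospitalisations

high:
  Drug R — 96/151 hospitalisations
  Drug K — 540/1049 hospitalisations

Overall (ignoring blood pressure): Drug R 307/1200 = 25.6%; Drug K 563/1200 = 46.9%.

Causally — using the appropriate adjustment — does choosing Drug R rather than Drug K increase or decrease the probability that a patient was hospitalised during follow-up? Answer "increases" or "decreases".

Because the drug influences blood pressure, blood pressure is a post-treatment mediator, not a confounder. Stratifying on it would bias the estimate; the causal effect is the crude pooled difference.
Pooled: Drug R 25.6% vs Drug K 46.9%; Drug R is lower overall.

decreases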